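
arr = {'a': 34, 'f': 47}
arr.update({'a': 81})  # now {'a': 81, 'f': 47}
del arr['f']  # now {'a': 81}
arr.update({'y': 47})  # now {'a': 81, 'y': 47}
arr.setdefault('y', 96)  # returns 47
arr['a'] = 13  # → {'a': 13, 'y': 47}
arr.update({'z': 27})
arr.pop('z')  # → 27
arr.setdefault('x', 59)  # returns 59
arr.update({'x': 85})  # {'a': 13, 'y': 47, 'x': 85}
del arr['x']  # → {'a': 13, 'y': 47}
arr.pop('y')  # 47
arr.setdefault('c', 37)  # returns 37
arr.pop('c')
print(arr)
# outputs {'a': 13}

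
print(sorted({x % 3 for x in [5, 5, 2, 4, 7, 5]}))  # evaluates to [1, 2]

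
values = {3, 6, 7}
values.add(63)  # {3, 6, 7, 63}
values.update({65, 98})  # {3, 6, 7, 63, 65, 98}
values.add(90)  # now {3, 6, 7, 63, 65, 90, 98}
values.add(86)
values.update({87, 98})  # {3, 6, 7, 63, 65, 86, 87, 90, 98}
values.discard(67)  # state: {3, 6, 7, 63, 65, 86, 87, 90, 98}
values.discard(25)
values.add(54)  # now {3, 6, 7, 54, 63, 65, 86, 87, 90, 98}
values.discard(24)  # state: {3, 6, 7, 54, 63, 65, 86, 87, 90, 98}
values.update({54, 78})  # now {3, 6, 7, 54, 63, 65, 78, 86, 87, 90, 98}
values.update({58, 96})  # {3, 6, 7, 54, 58, 63, 65, 78, 86, 87, 90, 96, 98}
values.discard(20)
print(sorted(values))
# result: [3, 6, 7, 54, 58, 63, 65, 78, 86, 87, 90, 96, 98]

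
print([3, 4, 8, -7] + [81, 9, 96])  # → [3, 4, 8, -7, 81, 9, 96]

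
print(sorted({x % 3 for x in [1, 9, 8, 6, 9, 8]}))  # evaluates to [0, 1, 2]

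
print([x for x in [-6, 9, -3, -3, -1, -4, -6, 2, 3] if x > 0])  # [9, 2, 3]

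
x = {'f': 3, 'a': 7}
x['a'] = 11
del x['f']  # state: {'a': 11}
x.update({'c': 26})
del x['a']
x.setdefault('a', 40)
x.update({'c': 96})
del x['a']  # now {'c': 96}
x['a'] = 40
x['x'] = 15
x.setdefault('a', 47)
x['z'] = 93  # {'c': 96, 'a': 40, 'x': 15, 'z': 93}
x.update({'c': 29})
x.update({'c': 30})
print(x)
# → {'c': 30, 'a': 40, 'x': 15, 'z': 93}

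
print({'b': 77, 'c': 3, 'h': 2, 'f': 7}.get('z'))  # None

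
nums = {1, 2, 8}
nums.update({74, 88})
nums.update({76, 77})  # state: {1, 2, 8, 74, 76, 77, 88}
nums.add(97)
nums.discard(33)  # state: {1, 2, 8, 74, 76, 77, 88, 97}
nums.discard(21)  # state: {1, 2, 8, 74, 76, 77, 88, 97}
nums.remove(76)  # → {1, 2, 8, 74, 77, 88, 97}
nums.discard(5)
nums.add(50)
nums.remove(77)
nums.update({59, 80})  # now {1, 2, 8, 50, 59, 74, 80, 88, 97}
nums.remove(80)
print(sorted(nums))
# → [1, 2, 8, 50, 59, 74, 88, 97]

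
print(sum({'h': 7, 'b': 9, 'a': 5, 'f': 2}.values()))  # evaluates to 23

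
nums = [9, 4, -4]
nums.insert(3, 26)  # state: [9, 4, -4, 26]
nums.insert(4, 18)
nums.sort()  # [-4, 4, 9, 18, 26]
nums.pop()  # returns 26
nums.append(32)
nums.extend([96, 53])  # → [-4, 4, 9, 18, 32, 96, 53]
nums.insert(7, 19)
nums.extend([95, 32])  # [-4, 4, 9, 18, 32, 96, 53, 19, 95, 32]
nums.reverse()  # [32, 95, 19, 53, 96, 32, 18, 9, 4, -4]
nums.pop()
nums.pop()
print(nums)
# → [32, 95, 19, 53, 96, 32, 18, 9]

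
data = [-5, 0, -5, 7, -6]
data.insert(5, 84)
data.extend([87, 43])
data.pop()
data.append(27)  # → [-5, 0, -5, 7, -6, 84, 87, 27]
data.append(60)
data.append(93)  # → [-5, 0, -5, 7, -6, 84, 87, 27, 60, 93]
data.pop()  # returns 93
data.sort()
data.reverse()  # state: [87, 84, 60, 27, 7, 0, -5, -5, -6]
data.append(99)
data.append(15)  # [87, 84, 60, 27, 7, 0, -5, -5, -6, 99, 15]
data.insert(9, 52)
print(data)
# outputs [87, 84, 60, 27, 7, 0, -5, -5, -6, 52, 99, 15]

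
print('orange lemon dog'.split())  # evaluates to ['orange', 'lemon', 'dog']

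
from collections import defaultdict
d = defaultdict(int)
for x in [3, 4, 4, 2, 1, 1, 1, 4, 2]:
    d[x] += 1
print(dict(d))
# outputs {3: 1, 4: 3, 2: 2, 1: 3}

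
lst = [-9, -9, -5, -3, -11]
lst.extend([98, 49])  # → [-9, -9, -5, -3, -11, 98, 49]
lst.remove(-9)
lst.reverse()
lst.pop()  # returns -9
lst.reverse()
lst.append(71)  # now [-5, -3, -11, 98, 49, 71]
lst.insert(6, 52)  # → [-5, -3, -11, 98, 49, 71, 52]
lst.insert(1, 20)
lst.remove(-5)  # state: [20, -3, -11, 98, 49, 71, 52]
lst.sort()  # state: [-11, -3, 20, 49, 52, 71, 98]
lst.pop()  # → 98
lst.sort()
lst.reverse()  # [71, 52, 49, 20, -3, -11]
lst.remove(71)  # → [52, 49, 20, -3, -11]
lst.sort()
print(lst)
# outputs [-11, -3, 20, 49, 52]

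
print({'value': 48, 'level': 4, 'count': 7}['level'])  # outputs 4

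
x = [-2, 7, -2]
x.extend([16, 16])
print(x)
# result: [-2, 7, -2, 16, 16]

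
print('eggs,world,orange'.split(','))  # ['eggs', 'world', 'orange']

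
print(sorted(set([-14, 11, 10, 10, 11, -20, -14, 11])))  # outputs [-20, -14, 10, 11]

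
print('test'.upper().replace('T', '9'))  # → 9ES9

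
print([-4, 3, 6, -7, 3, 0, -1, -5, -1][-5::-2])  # [3, 6, -4]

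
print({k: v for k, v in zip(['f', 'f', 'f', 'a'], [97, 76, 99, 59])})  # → {'f': 99, 'a': 59}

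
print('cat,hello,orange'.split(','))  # ['cat', 'hello', 'orange']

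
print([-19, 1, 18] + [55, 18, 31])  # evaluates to [-19, 1, 18, 55, 18, 31]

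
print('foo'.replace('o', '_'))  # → f__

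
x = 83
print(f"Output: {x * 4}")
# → Output: 332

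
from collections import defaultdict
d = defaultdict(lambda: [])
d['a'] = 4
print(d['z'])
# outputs []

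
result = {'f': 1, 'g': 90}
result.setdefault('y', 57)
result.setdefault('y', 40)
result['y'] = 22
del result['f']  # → {'g': 90, 'y': 22}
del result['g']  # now {'y': 22}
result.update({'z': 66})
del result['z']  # {'y': 22}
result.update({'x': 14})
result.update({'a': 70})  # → {'y': 22, 'x': 14, 'a': 70}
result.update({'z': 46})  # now {'y': 22, 'x': 14, 'a': 70, 'z': 46}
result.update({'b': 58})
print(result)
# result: {'y': 22, 'x': 14, 'a': 70, 'z': 46, 'b': 58}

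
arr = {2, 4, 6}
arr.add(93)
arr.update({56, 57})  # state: {2, 4, 6, 56, 57, 93}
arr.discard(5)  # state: {2, 4, 6, 56, 57, 93}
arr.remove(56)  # {2, 4, 6, 57, 93}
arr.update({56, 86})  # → {2, 4, 6, 56, 57, 86, 93}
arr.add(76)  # {2, 4, 6, 56, 57, 76, 86, 93}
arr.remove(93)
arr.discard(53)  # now {2, 4, 6, 56, 57, 76, 86}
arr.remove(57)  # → {2, 4, 6, 56, 76, 86}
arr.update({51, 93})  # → {2, 4, 6, 51, 56, 76, 86, 93}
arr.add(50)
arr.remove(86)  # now {2, 4, 6, 50, 51, 56, 76, 93}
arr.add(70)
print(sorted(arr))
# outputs [2, 4, 6, 50, 51, 56, 70, 76, 93]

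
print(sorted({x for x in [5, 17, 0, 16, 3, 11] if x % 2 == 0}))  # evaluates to [0, 16]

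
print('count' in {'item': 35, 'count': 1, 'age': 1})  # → True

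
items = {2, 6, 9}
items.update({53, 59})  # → {2, 6, 9, 53, 59}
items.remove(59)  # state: {2, 6, 9, 53}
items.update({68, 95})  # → {2, 6, 9, 53, 68, 95}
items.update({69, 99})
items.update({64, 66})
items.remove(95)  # {2, 6, 9, 53, 64, 66, 68, 69, 99}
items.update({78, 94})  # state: {2, 6, 9, 53, 64, 66, 68, 69, 78, 94, 99}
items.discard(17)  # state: {2, 6, 9, 53, 64, 66, 68, 69, 78, 94, 99}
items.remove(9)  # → {2, 6, 53, 64, 66, 68, 69, 78, 94, 99}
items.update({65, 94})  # {2, 6, 53, 64, 65, 66, 68, 69, 78, 94, 99}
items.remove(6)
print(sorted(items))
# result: [2, 53, 64, 65, 66, 68, 69, 78, 94, 99]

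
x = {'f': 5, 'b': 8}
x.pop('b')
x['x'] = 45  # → {'f': 5, 'x': 45}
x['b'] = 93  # {'f': 5, 'x': 45, 'b': 93}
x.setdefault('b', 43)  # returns 93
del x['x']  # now {'f': 5, 'b': 93}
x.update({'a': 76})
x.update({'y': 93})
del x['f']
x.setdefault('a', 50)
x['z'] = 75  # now {'b': 93, 'a': 76, 'y': 93, 'z': 75}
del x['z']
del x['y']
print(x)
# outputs {'b': 93, 'a': 76}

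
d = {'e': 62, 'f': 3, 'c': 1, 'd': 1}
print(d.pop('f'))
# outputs 3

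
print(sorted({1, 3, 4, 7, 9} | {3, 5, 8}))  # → [1, 3, 4, 5, 7, 8, 9]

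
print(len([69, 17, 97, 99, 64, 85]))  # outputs 6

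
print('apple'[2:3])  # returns p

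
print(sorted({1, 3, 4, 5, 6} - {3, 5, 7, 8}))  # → [1, 4, 6]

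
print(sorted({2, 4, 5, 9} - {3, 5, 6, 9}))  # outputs [2, 4]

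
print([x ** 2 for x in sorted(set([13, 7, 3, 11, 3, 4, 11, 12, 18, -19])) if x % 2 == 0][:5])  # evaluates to [16, 144, 324]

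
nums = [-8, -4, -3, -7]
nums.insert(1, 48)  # [-8, 48, -4, -3, -7]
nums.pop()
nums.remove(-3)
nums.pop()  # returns -4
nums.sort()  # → [-8, 48]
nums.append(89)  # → [-8, 48, 89]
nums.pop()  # 89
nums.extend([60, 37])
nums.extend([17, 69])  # [-8, 48, 60, 37, 17, 69]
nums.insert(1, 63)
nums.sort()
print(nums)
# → [-8, 17, 37, 48, 60, 63, 69]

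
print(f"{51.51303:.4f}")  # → 51.5130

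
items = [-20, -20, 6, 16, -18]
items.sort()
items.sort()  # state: [-20, -20, -18, 6, 16]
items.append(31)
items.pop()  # 31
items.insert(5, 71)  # [-20, -20, -18, 6, 16, 71]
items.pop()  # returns 71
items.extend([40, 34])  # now [-20, -20, -18, 6, 16, 40, 34]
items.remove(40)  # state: [-20, -20, -18, 6, 16, 34]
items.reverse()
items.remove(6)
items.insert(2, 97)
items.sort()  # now [-20, -20, -18, 16, 34, 97]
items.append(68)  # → [-20, -20, -18, 16, 34, 97, 68]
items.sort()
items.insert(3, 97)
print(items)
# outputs [-20, -20, -18, 97, 16, 34, 68, 97]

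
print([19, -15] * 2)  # [19, -15, 19, -15]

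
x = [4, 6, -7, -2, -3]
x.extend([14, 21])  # [4, 6, -7, -2, -3, 14, 21]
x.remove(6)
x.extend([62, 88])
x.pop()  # 88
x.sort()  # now [-7, -3, -2, 4, 14, 21, 62]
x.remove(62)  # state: [-7, -3, -2, 4, 14, 21]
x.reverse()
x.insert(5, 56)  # [21, 14, 4, -2, -3, 56, -7]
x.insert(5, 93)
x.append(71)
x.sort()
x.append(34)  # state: [-7, -3, -2, 4, 14, 21, 56, 71, 93, 34]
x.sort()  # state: [-7, -3, -2, 4, 14, 21, 34, 56, 71, 93]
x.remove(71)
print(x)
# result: [-7, -3, -2, 4, 14, 21, 34, 56, 93]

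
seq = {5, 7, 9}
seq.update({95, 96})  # {5, 7, 9, 95, 96}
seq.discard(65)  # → {5, 7, 9, 95, 96}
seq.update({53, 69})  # {5, 7, 9, 53, 69, 95, 96}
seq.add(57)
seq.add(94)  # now {5, 7, 9, 53, 57, 69, 94, 95, 96}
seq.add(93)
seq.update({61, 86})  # {5, 7, 9, 53, 57, 61, 69, 86, 93, 94, 95, 96}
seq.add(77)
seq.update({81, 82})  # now {5, 7, 9, 53, 57, 61, 69, 77, 81, 82, 86, 93, 94, 95, 96}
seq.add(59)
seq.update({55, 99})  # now {5, 7, 9, 53, 55, 57, 59, 61, 69, 77, 81, 82, 86, 93, 94, 95, 96, 99}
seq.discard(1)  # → {5, 7, 9, 53, 55, 57, 59, 61, 69, 77, 81, 82, 86, 93, 94, 95, 96, 99}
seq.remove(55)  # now {5, 7, 9, 53, 57, 59, 61, 69, 77, 81, 82, 86, 93, 94, 95, 96, 99}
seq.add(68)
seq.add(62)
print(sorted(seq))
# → [5, 7, 9, 53, 57, 59, 61, 62, 68, 69, 77, 81, 82, 86, 93, 94, 95, 96, 99]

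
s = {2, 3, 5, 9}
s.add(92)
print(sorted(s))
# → [2, 3, 5, 9, 92]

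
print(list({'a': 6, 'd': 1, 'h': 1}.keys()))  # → ['a', 'd', 'h']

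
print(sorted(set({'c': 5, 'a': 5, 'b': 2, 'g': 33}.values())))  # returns [2, 5, 33]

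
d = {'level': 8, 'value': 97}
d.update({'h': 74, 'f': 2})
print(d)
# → {'level': 8, 'value': 97, 'h': 74, 'f': 2}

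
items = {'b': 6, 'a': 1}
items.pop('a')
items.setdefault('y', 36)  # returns 36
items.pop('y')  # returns 36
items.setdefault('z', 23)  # 23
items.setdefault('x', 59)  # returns 59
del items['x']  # {'b': 6, 'z': 23}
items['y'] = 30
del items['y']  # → {'b': 6, 'z': 23}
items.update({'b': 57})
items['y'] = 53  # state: {'b': 57, 'z': 23, 'y': 53}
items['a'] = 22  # {'b': 57, 'z': 23, 'y': 53, 'a': 22}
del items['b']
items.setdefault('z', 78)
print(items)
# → {'z': 23, 'y': 53, 'a': 22}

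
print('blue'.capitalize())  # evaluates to Blue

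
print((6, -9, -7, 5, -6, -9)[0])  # 6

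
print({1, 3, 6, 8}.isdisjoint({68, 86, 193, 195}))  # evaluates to True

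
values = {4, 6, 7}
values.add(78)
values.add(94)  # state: {4, 6, 7, 78, 94}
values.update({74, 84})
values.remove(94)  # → {4, 6, 7, 74, 78, 84}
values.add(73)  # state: {4, 6, 7, 73, 74, 78, 84}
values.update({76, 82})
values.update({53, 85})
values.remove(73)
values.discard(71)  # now {4, 6, 7, 53, 74, 76, 78, 82, 84, 85}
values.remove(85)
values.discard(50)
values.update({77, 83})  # {4, 6, 7, 53, 74, 76, 77, 78, 82, 83, 84}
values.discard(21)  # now {4, 6, 7, 53, 74, 76, 77, 78, 82, 83, 84}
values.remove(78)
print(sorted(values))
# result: [4, 6, 7, 53, 74, 76, 77, 82, 83, 84]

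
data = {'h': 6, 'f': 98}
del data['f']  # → {'h': 6}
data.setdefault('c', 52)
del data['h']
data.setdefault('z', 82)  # 82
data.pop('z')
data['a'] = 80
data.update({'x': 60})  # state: {'c': 52, 'a': 80, 'x': 60}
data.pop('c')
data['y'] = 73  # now {'a': 80, 'x': 60, 'y': 73}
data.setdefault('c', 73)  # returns 73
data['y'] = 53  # {'a': 80, 'x': 60, 'y': 53, 'c': 73}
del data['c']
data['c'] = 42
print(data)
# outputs {'a': 80, 'x': 60, 'y': 53, 'c': 42}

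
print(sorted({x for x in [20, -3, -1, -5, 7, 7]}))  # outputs [-5, -3, -1, 7, 20]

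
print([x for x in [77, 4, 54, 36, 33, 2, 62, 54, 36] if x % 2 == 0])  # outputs [4, 54, 36, 2, 62, 54, 36]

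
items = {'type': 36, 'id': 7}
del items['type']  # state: {'id': 7}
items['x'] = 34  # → {'id': 7, 'x': 34}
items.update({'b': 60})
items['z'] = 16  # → {'id': 7, 'x': 34, 'b': 60, 'z': 16}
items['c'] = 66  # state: {'id': 7, 'x': 34, 'b': 60, 'z': 16, 'c': 66}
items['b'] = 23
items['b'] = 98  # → {'id': 7, 'x': 34, 'b': 98, 'z': 16, 'c': 66}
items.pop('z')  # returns 16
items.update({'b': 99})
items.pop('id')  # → 7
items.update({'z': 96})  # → {'x': 34, 'b': 99, 'c': 66, 'z': 96}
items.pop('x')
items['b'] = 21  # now {'b': 21, 'c': 66, 'z': 96}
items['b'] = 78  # {'b': 78, 'c': 66, 'z': 96}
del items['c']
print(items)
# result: {'b': 78, 'z': 96}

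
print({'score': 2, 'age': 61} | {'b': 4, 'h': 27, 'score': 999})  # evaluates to {'score': 999, 'age': 61, 'b': 4, 'h': 27}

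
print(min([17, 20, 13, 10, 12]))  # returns 10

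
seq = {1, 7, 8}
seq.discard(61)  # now {1, 7, 8}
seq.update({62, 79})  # {1, 7, 8, 62, 79}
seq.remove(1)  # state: {7, 8, 62, 79}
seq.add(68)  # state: {7, 8, 62, 68, 79}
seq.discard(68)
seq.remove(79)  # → {7, 8, 62}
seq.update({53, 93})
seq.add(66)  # {7, 8, 53, 62, 66, 93}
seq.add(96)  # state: {7, 8, 53, 62, 66, 93, 96}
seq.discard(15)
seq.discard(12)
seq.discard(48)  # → {7, 8, 53, 62, 66, 93, 96}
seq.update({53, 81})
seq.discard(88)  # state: {7, 8, 53, 62, 66, 81, 93, 96}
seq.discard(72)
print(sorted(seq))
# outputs [7, 8, 53, 62, 66, 81, 93, 96]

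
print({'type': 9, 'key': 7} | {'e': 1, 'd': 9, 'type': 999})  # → {'type': 999, 'key': 7, 'e': 1, 'd': 9}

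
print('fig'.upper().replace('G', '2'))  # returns FI2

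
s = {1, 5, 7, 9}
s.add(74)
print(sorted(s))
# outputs [1, 5, 7, 9, 74]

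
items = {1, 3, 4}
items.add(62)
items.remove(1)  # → {3, 4, 62}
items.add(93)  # {3, 4, 62, 93}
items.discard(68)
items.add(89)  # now {3, 4, 62, 89, 93}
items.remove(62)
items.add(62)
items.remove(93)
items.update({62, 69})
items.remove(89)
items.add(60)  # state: {3, 4, 60, 62, 69}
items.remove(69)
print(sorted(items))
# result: [3, 4, 60, 62]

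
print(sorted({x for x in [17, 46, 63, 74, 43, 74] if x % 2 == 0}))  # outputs [46, 74]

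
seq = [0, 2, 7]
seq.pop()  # 7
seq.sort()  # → [0, 2]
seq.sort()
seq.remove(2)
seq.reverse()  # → [0]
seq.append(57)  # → [0, 57]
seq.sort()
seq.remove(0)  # [57]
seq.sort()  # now [57]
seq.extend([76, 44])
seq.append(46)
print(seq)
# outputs [57, 76, 44, 46]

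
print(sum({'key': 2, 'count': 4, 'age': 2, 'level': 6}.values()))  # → 14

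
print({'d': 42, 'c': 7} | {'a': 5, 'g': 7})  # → {'d': 42, 'c': 7, 'a': 5, 'g': 7}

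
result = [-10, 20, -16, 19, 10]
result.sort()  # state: [-16, -10, 10, 19, 20]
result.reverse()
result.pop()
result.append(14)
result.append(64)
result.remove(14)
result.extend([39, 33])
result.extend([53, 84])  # [20, 19, 10, -10, 64, 39, 33, 53, 84]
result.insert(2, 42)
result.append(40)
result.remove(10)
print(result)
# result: [20, 19, 42, -10, 64, 39, 33, 53, 84, 40]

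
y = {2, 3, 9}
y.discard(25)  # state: {2, 3, 9}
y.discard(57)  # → {2, 3, 9}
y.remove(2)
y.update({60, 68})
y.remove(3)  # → {9, 60, 68}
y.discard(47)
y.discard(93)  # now {9, 60, 68}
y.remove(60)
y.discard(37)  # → {9, 68}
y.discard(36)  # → {9, 68}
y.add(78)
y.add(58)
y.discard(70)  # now {9, 58, 68, 78}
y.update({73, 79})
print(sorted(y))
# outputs [9, 58, 68, 73, 78, 79]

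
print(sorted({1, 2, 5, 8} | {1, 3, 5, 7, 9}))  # [1, 2, 3, 5, 7, 8, 9]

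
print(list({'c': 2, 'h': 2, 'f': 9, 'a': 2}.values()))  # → [2, 2, 9, 2]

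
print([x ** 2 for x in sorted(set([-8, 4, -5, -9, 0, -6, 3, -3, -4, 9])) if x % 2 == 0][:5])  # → [64, 36, 16, 0, 16]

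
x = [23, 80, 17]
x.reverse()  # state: [17, 80, 23]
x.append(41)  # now [17, 80, 23, 41]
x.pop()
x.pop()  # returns 23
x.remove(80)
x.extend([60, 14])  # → [17, 60, 14]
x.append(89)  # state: [17, 60, 14, 89]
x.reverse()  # [89, 14, 60, 17]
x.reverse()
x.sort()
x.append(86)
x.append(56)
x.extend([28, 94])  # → [14, 17, 60, 89, 86, 56, 28, 94]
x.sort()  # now [14, 17, 28, 56, 60, 86, 89, 94]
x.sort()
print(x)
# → [14, 17, 28, 56, 60, 86, 89, 94]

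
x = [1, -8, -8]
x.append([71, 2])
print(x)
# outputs [1, -8, -8, [71, 2]]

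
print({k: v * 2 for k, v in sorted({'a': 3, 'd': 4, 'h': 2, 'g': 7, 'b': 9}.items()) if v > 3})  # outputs {'b': 18, 'd': 8, 'g': 14}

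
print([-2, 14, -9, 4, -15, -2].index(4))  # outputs 3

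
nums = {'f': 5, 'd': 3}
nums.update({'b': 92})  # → {'f': 5, 'd': 3, 'b': 92}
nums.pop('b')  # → 92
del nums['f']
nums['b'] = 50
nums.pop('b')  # 50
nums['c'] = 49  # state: {'d': 3, 'c': 49}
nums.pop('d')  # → 3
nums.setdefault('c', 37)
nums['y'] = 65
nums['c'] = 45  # {'c': 45, 'y': 65}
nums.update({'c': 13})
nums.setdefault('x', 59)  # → 59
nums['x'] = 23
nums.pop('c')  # 13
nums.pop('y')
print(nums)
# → {'x': 23}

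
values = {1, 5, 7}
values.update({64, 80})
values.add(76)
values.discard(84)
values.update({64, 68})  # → {1, 5, 7, 64, 68, 76, 80}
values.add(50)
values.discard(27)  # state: {1, 5, 7, 50, 64, 68, 76, 80}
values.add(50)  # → {1, 5, 7, 50, 64, 68, 76, 80}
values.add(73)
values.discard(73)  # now {1, 5, 7, 50, 64, 68, 76, 80}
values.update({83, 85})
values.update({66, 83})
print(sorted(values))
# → [1, 5, 7, 50, 64, 66, 68, 76, 80, 83, 85]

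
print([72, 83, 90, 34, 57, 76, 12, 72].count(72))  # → 2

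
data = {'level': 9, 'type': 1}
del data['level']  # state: {'type': 1}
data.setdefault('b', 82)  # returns 82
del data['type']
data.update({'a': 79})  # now {'b': 82, 'a': 79}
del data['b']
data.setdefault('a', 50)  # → 79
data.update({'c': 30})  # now {'a': 79, 'c': 30}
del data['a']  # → {'c': 30}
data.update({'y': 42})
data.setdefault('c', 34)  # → 30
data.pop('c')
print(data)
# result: {'y': 42}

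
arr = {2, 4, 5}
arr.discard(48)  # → {2, 4, 5}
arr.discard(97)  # {2, 4, 5}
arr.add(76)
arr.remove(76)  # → {2, 4, 5}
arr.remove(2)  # {4, 5}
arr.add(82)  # {4, 5, 82}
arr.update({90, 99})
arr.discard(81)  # {4, 5, 82, 90, 99}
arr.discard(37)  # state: {4, 5, 82, 90, 99}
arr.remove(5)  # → {4, 82, 90, 99}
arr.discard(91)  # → {4, 82, 90, 99}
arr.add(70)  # {4, 70, 82, 90, 99}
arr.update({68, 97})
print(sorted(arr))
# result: [4, 68, 70, 82, 90, 97, 99]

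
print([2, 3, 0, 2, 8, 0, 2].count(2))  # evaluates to 3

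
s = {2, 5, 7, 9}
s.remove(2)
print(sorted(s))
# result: [5, 7, 9]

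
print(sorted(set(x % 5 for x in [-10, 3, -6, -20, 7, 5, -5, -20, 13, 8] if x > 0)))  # [0, 2, 3]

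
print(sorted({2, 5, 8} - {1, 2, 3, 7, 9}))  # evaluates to [5, 8]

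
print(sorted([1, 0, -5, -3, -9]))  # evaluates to [-9, -5, -3, 0, 1]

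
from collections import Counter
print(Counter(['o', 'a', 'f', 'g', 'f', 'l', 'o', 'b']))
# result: Counter({'o': 2, 'f': 2, 'a': 1, 'g': 1, 'l': 1, 'b': 1})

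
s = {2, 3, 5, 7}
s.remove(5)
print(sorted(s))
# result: [2, 3, 7]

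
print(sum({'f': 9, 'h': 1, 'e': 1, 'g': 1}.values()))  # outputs 12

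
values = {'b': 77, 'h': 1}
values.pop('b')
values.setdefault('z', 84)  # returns 84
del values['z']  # {'h': 1}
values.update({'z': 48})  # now {'h': 1, 'z': 48}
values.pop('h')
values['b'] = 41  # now {'z': 48, 'b': 41}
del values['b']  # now {'z': 48}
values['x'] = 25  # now {'z': 48, 'x': 25}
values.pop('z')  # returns 48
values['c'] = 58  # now {'x': 25, 'c': 58}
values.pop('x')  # 25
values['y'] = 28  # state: {'c': 58, 'y': 28}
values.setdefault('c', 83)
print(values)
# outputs {'c': 58, 'y': 28}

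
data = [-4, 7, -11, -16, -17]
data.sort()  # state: [-17, -16, -11, -4, 7]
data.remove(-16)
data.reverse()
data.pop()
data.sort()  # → [-11, -4, 7]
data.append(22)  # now [-11, -4, 7, 22]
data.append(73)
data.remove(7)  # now [-11, -4, 22, 73]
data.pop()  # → 73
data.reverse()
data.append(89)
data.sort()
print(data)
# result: [-11, -4, 22, 89]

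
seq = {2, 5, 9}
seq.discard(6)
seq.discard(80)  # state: {2, 5, 9}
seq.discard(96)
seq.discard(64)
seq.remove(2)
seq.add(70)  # {5, 9, 70}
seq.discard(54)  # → {5, 9, 70}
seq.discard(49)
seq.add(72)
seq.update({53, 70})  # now {5, 9, 53, 70, 72}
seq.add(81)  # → {5, 9, 53, 70, 72, 81}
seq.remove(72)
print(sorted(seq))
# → [5, 9, 53, 70, 81]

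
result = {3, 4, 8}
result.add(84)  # {3, 4, 8, 84}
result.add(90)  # {3, 4, 8, 84, 90}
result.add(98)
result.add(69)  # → {3, 4, 8, 69, 84, 90, 98}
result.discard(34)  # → {3, 4, 8, 69, 84, 90, 98}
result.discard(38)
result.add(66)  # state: {3, 4, 8, 66, 69, 84, 90, 98}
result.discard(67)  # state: {3, 4, 8, 66, 69, 84, 90, 98}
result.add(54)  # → {3, 4, 8, 54, 66, 69, 84, 90, 98}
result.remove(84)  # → {3, 4, 8, 54, 66, 69, 90, 98}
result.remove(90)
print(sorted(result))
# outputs [3, 4, 8, 54, 66, 69, 98]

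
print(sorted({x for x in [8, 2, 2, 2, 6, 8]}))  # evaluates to [2, 6, 8]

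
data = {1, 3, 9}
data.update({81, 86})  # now {1, 3, 9, 81, 86}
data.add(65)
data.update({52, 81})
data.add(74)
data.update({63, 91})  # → {1, 3, 9, 52, 63, 65, 74, 81, 86, 91}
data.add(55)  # {1, 3, 9, 52, 55, 63, 65, 74, 81, 86, 91}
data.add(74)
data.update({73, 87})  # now {1, 3, 9, 52, 55, 63, 65, 73, 74, 81, 86, 87, 91}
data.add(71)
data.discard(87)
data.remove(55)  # {1, 3, 9, 52, 63, 65, 71, 73, 74, 81, 86, 91}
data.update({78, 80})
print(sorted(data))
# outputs [1, 3, 9, 52, 63, 65, 71, 73, 74, 78, 80, 81, 86, 91]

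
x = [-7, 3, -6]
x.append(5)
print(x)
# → [-7, 3, -6, 5]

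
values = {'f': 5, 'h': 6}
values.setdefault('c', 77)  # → 77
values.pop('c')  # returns 77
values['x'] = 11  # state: {'f': 5, 'h': 6, 'x': 11}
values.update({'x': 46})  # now {'f': 5, 'h': 6, 'x': 46}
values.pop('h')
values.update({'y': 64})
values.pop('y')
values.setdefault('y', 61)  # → 61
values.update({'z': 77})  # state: {'f': 5, 'x': 46, 'y': 61, 'z': 77}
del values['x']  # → {'f': 5, 'y': 61, 'z': 77}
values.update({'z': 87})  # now {'f': 5, 'y': 61, 'z': 87}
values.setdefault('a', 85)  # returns 85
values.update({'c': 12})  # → {'f': 5, 'y': 61, 'z': 87, 'a': 85, 'c': 12}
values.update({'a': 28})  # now {'f': 5, 'y': 61, 'z': 87, 'a': 28, 'c': 12}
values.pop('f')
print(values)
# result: {'y': 61, 'z': 87, 'a': 28, 'c': 12}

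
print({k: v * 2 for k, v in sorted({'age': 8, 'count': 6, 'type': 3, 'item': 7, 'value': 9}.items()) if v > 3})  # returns {'age': 16, 'count': 12, 'item': 14, 'value': 18}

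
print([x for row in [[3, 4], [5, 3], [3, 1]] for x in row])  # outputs [3, 4, 5, 3, 3, 1]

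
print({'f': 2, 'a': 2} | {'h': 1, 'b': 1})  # {'f': 2, 'a': 2, 'h': 1, 'b': 1}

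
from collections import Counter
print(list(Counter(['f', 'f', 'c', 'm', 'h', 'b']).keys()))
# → ['f', 'c', 'm', 'h', 'b']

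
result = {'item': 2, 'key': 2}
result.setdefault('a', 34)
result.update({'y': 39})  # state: {'item': 2, 'key': 2, 'a': 34, 'y': 39}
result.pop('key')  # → 2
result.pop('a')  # 34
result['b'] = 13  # {'item': 2, 'y': 39, 'b': 13}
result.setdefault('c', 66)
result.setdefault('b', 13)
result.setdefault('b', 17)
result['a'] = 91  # {'item': 2, 'y': 39, 'b': 13, 'c': 66, 'a': 91}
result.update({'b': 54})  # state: {'item': 2, 'y': 39, 'b': 54, 'c': 66, 'a': 91}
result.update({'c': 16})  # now {'item': 2, 'y': 39, 'b': 54, 'c': 16, 'a': 91}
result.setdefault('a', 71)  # 91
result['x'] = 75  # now {'item': 2, 'y': 39, 'b': 54, 'c': 16, 'a': 91, 'x': 75}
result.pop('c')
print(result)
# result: {'item': 2, 'y': 39, 'b': 54, 'a': 91, 'x': 75}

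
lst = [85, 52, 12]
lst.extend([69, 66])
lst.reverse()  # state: [66, 69, 12, 52, 85]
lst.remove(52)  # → [66, 69, 12, 85]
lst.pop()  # 85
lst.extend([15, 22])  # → [66, 69, 12, 15, 22]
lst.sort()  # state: [12, 15, 22, 66, 69]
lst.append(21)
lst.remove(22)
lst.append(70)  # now [12, 15, 66, 69, 21, 70]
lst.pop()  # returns 70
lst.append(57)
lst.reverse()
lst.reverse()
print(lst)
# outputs [12, 15, 66, 69, 21, 57]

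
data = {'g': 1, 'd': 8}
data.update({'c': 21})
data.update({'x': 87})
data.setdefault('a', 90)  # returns 90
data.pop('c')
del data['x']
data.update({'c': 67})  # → {'g': 1, 'd': 8, 'a': 90, 'c': 67}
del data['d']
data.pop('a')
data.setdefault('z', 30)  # 30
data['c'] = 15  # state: {'g': 1, 'c': 15, 'z': 30}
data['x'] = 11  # {'g': 1, 'c': 15, 'z': 30, 'x': 11}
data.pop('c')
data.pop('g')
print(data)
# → {'z': 30, 'x': 11}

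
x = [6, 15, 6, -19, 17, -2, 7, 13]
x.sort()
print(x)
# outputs [-19, -2, 6, 6, 7, 13, 15, 17]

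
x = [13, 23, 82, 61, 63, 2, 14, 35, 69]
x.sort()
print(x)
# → [2, 13, 14, 23, 35, 61, 63, 69, 82]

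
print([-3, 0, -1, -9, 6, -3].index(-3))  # 0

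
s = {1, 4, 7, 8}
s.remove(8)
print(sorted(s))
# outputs [1, 4, 7]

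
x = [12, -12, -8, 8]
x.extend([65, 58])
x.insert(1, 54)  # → [12, 54, -12, -8, 8, 65, 58]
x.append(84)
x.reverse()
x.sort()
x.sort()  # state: [-12, -8, 8, 12, 54, 58, 65, 84]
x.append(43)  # [-12, -8, 8, 12, 54, 58, 65, 84, 43]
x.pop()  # 43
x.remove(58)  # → [-12, -8, 8, 12, 54, 65, 84]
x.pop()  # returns 84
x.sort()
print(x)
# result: [-12, -8, 8, 12, 54, 65]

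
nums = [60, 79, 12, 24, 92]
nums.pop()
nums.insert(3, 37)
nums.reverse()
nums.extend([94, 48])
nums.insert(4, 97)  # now [24, 37, 12, 79, 97, 60, 94, 48]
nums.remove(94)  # [24, 37, 12, 79, 97, 60, 48]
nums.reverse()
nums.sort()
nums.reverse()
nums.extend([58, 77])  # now [97, 79, 60, 48, 37, 24, 12, 58, 77]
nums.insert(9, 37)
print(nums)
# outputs [97, 79, 60, 48, 37, 24, 12, 58, 77, 37]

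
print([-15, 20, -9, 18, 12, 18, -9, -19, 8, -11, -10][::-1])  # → [-10, -11, 8, -19, -9, 18, 12, 18, -9, 20, -15]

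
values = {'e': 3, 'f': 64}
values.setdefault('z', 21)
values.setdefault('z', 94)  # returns 21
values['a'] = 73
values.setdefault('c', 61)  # 61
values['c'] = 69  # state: {'e': 3, 'f': 64, 'z': 21, 'a': 73, 'c': 69}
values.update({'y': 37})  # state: {'e': 3, 'f': 64, 'z': 21, 'a': 73, 'c': 69, 'y': 37}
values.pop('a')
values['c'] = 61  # {'e': 3, 'f': 64, 'z': 21, 'c': 61, 'y': 37}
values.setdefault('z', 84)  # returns 21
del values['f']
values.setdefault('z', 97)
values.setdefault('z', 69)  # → 21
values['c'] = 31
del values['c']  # {'e': 3, 'z': 21, 'y': 37}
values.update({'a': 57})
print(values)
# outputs {'e': 3, 'z': 21, 'y': 37, 'a': 57}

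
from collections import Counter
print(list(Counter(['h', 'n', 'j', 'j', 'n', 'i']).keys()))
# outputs ['h', 'n', 'j', 'i']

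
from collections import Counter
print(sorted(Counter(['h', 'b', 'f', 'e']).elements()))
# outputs ['b', 'e', 'f', 'h']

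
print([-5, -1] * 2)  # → [-5, -1, -5, -1]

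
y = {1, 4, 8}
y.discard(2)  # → {1, 4, 8}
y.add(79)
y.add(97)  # {1, 4, 8, 79, 97}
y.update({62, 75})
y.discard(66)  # {1, 4, 8, 62, 75, 79, 97}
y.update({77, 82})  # {1, 4, 8, 62, 75, 77, 79, 82, 97}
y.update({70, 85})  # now {1, 4, 8, 62, 70, 75, 77, 79, 82, 85, 97}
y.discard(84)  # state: {1, 4, 8, 62, 70, 75, 77, 79, 82, 85, 97}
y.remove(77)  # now {1, 4, 8, 62, 70, 75, 79, 82, 85, 97}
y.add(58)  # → {1, 4, 8, 58, 62, 70, 75, 79, 82, 85, 97}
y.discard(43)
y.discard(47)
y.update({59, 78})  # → {1, 4, 8, 58, 59, 62, 70, 75, 78, 79, 82, 85, 97}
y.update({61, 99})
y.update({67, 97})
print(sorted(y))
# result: [1, 4, 8, 58, 59, 61, 62, 67, 70, 75, 78, 79, 82, 85, 97, 99]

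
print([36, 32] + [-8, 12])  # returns [36, 32, -8, 12]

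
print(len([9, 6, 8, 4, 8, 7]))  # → 6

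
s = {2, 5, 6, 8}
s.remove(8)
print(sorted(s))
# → [2, 5, 6]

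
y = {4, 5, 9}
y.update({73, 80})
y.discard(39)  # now {4, 5, 9, 73, 80}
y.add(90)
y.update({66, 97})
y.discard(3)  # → {4, 5, 9, 66, 73, 80, 90, 97}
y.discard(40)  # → {4, 5, 9, 66, 73, 80, 90, 97}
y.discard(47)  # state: {4, 5, 9, 66, 73, 80, 90, 97}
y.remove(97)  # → {4, 5, 9, 66, 73, 80, 90}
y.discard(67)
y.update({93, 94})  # {4, 5, 9, 66, 73, 80, 90, 93, 94}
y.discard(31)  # {4, 5, 9, 66, 73, 80, 90, 93, 94}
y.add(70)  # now {4, 5, 9, 66, 70, 73, 80, 90, 93, 94}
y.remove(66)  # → {4, 5, 9, 70, 73, 80, 90, 93, 94}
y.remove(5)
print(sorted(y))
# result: [4, 9, 70, 73, 80, 90, 93, 94]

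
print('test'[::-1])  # tset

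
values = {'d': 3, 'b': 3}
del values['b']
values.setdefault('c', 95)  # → 95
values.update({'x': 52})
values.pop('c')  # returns 95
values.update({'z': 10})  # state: {'d': 3, 'x': 52, 'z': 10}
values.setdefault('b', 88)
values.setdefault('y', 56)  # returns 56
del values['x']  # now {'d': 3, 'z': 10, 'b': 88, 'y': 56}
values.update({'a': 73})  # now {'d': 3, 'z': 10, 'b': 88, 'y': 56, 'a': 73}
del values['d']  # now {'z': 10, 'b': 88, 'y': 56, 'a': 73}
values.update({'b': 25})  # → {'z': 10, 'b': 25, 'y': 56, 'a': 73}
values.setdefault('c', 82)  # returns 82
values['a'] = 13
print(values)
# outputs {'z': 10, 'b': 25, 'y': 56, 'a': 13, 'c': 82}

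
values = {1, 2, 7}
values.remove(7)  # {1, 2}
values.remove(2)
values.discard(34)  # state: {1}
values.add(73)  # {1, 73}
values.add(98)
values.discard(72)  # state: {1, 73, 98}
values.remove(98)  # {1, 73}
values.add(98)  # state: {1, 73, 98}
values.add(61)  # {1, 61, 73, 98}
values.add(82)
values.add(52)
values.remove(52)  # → {1, 61, 73, 82, 98}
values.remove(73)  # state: {1, 61, 82, 98}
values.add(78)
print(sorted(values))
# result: [1, 61, 78, 82, 98]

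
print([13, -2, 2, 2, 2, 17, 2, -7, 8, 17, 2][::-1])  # [2, 17, 8, -7, 2, 17, 2, 2, 2, -2, 13]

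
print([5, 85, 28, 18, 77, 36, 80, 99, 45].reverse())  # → None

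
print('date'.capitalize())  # Date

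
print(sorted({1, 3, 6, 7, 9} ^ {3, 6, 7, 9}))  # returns [1]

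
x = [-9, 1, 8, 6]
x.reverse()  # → [6, 8, 1, -9]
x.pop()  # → -9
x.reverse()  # [1, 8, 6]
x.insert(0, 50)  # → [50, 1, 8, 6]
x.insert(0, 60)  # [60, 50, 1, 8, 6]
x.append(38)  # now [60, 50, 1, 8, 6, 38]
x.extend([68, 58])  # [60, 50, 1, 8, 6, 38, 68, 58]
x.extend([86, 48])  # [60, 50, 1, 8, 6, 38, 68, 58, 86, 48]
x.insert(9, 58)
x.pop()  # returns 48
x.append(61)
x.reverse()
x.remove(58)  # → [61, 86, 58, 68, 38, 6, 8, 1, 50, 60]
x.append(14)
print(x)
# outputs [61, 86, 58, 68, 38, 6, 8, 1, 50, 60, 14]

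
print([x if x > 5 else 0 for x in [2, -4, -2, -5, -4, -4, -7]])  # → [0, 0, 0, 0, 0, 0, 0]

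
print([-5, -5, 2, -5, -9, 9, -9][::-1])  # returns [-9, 9, -9, -5, 2, -5, -5]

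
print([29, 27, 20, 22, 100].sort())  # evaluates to None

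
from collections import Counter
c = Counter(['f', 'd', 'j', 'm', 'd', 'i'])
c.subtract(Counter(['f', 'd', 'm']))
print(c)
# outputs Counter({'d': 1, 'j': 1, 'i': 1, 'f': 0, 'm': 0})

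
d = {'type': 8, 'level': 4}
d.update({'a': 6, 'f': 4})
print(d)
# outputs {'type': 8, 'level': 4, 'a': 6, 'f': 4}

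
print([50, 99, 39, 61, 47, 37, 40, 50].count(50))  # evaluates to 2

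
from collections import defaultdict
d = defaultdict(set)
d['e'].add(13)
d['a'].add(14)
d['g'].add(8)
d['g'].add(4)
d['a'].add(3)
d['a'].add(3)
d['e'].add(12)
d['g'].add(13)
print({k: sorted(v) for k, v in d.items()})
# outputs {'e': [12, 13], 'a': [3, 14], 'g': [4, 8, 13]}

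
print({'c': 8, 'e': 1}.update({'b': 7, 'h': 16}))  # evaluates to None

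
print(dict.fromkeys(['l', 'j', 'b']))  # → {'l': None, 'j': None, 'b': None}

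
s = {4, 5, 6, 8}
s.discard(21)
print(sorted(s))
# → [4, 5, 6, 8]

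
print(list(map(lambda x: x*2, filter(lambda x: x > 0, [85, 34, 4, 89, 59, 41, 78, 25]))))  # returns [170, 68, 8, 178, 118, 82, 156, 50]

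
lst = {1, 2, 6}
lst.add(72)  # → {1, 2, 6, 72}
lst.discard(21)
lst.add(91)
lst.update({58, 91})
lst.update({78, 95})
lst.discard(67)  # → {1, 2, 6, 58, 72, 78, 91, 95}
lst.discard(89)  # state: {1, 2, 6, 58, 72, 78, 91, 95}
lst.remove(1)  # {2, 6, 58, 72, 78, 91, 95}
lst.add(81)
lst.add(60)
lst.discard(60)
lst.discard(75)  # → {2, 6, 58, 72, 78, 81, 91, 95}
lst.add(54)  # {2, 6, 54, 58, 72, 78, 81, 91, 95}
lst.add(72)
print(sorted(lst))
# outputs [2, 6, 54, 58, 72, 78, 81, 91, 95]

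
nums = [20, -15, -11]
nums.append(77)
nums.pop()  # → 77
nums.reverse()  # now [-11, -15, 20]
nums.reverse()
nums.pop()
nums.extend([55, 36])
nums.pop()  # 36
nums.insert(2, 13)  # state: [20, -15, 13, 55]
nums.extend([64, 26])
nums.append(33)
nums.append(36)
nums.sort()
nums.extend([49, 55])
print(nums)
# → [-15, 13, 20, 26, 33, 36, 55, 64, 49, 55]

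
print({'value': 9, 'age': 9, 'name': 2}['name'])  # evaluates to 2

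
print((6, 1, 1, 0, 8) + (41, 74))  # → (6, 1, 1, 0, 8, 41, 74)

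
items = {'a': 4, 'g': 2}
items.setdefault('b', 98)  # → 98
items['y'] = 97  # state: {'a': 4, 'g': 2, 'b': 98, 'y': 97}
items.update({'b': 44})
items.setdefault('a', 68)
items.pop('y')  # 97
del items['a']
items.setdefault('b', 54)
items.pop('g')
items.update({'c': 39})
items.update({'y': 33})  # {'b': 44, 'c': 39, 'y': 33}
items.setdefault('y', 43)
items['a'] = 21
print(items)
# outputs {'b': 44, 'c': 39, 'y': 33, 'a': 21}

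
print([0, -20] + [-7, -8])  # [0, -20, -7, -8]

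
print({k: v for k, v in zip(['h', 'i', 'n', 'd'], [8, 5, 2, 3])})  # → {'h': 8, 'i': 5, 'n': 2, 'd': 3}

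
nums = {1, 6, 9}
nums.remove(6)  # {1, 9}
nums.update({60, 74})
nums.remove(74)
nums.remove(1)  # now {9, 60}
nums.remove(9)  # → {60}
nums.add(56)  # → {56, 60}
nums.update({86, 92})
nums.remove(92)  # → {56, 60, 86}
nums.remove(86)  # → {56, 60}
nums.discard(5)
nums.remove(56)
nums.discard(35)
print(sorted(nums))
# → [60]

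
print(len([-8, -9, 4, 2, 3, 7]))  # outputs 6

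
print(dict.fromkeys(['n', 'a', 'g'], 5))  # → {'n': 5, 'a': 5, 'g': 5}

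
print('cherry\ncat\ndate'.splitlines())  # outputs ['cherry', 'cat', 'date']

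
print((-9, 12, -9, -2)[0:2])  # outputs (-9, 12)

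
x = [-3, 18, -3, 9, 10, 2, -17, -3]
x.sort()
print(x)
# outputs [-17, -3, -3, -3, 2, 9, 10, 18]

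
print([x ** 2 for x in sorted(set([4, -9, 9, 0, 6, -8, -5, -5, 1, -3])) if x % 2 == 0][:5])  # [64, 0, 16, 36]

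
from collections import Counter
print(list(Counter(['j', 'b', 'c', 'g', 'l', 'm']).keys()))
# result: ['j', 'b', 'c', 'g', 'l', 'm']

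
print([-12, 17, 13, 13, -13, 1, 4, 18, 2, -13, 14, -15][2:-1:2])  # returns [13, -13, 4, 2, 14]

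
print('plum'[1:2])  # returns l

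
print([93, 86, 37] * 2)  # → [93, 86, 37, 93, 86, 37]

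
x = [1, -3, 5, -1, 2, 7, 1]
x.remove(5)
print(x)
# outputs [1, -3, -1, 2, 7, 1]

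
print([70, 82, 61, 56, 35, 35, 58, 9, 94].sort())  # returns None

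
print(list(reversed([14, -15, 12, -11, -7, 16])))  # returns [16, -7, -11, 12, -15, 14]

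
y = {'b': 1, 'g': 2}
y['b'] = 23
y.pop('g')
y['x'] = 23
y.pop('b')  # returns 23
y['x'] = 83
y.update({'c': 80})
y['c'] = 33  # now {'x': 83, 'c': 33}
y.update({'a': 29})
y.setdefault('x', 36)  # 83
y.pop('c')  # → 33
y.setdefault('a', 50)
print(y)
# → {'x': 83, 'a': 29}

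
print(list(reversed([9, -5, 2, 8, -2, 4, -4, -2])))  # [-2, -4, 4, -2, 8, 2, -5, 9]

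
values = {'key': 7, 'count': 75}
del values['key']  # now {'count': 75}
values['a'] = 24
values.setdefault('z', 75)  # 75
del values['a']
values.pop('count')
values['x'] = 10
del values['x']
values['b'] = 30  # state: {'z': 75, 'b': 30}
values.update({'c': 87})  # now {'z': 75, 'b': 30, 'c': 87}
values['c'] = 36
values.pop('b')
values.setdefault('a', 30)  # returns 30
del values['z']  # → {'c': 36, 'a': 30}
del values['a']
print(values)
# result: {'c': 36}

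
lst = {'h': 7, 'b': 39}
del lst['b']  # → {'h': 7}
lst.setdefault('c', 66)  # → 66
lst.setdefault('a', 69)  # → 69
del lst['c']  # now {'h': 7, 'a': 69}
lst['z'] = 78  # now {'h': 7, 'a': 69, 'z': 78}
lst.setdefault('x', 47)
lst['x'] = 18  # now {'h': 7, 'a': 69, 'z': 78, 'x': 18}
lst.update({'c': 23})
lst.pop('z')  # 78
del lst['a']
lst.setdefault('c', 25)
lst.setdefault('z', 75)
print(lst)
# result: {'h': 7, 'x': 18, 'c': 23, 'z': 75}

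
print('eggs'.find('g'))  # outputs 1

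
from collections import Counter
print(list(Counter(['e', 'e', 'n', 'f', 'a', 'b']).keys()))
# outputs ['e', 'n', 'f', 'a', 'b']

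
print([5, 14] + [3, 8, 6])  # [5, 14, 3, 8, 6]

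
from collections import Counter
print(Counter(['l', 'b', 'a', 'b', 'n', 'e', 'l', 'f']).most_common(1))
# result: [('l', 2)]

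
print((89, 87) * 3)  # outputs (89, 87, 89, 87, 89, 87)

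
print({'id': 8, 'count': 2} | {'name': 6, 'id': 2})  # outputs {'id': 2, 'count': 2, 'name': 6}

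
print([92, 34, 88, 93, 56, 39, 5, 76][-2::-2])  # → [5, 56, 88, 92]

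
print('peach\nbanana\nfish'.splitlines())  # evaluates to ['peach', 'banana', 'fish']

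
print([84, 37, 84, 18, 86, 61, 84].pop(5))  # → 61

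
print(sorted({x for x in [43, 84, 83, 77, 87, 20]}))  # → [20, 43, 77, 83, 84, 87]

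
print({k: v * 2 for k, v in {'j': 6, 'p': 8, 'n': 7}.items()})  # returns {'j': 12, 'p': 16, 'n': 14}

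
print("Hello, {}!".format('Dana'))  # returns Hello, Dana!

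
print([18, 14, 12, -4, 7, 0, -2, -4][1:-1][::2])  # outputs [14, -4, 0]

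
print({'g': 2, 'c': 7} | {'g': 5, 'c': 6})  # {'g': 5, 'c': 6}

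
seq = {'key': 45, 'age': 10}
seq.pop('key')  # 45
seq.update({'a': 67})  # {'age': 10, 'a': 67}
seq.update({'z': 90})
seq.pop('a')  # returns 67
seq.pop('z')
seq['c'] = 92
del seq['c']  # {'age': 10}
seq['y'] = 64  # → {'age': 10, 'y': 64}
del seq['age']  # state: {'y': 64}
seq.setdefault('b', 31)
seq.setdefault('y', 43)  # 64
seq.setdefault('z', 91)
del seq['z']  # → {'y': 64, 'b': 31}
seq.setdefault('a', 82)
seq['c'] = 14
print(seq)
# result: {'y': 64, 'b': 31, 'a': 82, 'c': 14}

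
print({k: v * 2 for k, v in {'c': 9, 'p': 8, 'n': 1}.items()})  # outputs {'c': 18, 'p': 16, 'n': 2}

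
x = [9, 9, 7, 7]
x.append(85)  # [9, 9, 7, 7, 85]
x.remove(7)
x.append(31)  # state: [9, 9, 7, 85, 31]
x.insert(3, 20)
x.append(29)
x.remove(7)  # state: [9, 9, 20, 85, 31, 29]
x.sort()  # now [9, 9, 20, 29, 31, 85]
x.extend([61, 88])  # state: [9, 9, 20, 29, 31, 85, 61, 88]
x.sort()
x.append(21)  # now [9, 9, 20, 29, 31, 61, 85, 88, 21]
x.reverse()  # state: [21, 88, 85, 61, 31, 29, 20, 9, 9]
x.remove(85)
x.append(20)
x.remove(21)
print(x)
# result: [88, 61, 31, 29, 20, 9, 9, 20]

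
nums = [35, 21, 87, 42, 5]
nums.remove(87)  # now [35, 21, 42, 5]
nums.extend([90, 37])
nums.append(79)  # [35, 21, 42, 5, 90, 37, 79]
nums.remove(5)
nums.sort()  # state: [21, 35, 37, 42, 79, 90]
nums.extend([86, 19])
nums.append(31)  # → [21, 35, 37, 42, 79, 90, 86, 19, 31]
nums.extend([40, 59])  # [21, 35, 37, 42, 79, 90, 86, 19, 31, 40, 59]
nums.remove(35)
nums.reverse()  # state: [59, 40, 31, 19, 86, 90, 79, 42, 37, 21]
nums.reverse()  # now [21, 37, 42, 79, 90, 86, 19, 31, 40, 59]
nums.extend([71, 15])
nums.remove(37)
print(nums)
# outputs [21, 42, 79, 90, 86, 19, 31, 40, 59, 71, 15]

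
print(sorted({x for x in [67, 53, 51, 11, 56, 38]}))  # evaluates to [11, 38, 51, 53, 56, 67]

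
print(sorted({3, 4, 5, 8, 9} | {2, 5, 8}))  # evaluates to [2, 3, 4, 5, 8, 9]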